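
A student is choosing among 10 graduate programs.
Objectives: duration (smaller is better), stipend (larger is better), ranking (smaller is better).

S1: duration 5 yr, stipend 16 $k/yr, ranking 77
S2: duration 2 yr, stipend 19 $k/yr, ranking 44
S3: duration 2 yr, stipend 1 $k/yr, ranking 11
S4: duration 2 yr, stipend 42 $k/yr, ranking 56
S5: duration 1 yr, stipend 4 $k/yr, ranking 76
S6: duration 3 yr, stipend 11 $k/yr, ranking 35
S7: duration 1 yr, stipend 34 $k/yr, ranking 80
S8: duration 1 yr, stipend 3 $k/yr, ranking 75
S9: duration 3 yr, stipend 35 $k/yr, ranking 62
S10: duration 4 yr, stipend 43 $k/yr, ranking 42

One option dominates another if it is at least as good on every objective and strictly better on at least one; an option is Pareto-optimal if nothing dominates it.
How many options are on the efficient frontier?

8

S1: dominated by S2 (duration 2≤5, stipend 19≥16, ranking 44≤77).
S2: not dominated.
S3: not dominated (best ranking).
S4: not dominated.
S5: not dominated.
S6: not dominated.
S7: not dominated.
S8: not dominated.
S9: dominated by S4 (duration 2≤3, stipend 42≥35, ranking 56≤62).
S10: not dominated (best stipend).
Pareto-optimal: S2, S3, S4, S5, S6, S7, S8, S10 → 8.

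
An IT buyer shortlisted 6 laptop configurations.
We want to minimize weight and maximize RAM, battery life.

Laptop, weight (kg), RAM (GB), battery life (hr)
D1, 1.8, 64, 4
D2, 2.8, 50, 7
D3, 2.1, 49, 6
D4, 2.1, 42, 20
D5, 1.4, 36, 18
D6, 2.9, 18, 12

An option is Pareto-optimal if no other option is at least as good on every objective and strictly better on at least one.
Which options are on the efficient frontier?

D1: not dominated (best RAM).
D2: not dominated.
D3: not dominated.
D4: not dominated (best battery life).
D5: not dominated (best weight).
D6: dominated by D4 (weight 2.1≤2.9, RAM 42≥18, battery life 20≥12).

D1, D2, D3, D4, D5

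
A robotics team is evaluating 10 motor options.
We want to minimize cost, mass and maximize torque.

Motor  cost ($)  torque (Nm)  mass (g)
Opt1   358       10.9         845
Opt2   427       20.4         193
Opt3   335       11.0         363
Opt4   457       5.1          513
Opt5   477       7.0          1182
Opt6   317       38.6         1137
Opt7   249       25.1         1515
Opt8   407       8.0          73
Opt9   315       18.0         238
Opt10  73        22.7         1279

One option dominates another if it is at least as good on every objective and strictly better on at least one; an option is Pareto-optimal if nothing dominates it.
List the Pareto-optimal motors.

Opt2, Opt6, Opt7, Opt8, Opt9, Opt10

Opt1: dominated by Opt3 (cost 335≤358, torque 11.0≥10.9, mass 363≤845).
Opt2: not dominated.
Opt3: dominated by Opt9 (cost 315≤335, torque 18.0≥11.0, mass 238≤363).
Opt4: dominated by Opt2 (cost 427≤457, torque 20.4≥5.1, mass 193≤513).
Opt5: dominated by Opt1 (cost 358≤477, torque 10.9≥7.0, mass 845≤1182).
Opt6: not dominated (best torque).
Opt7: not dominated.
Opt8: not dominated (best mass).
Opt9: not dominated.
Opt10: not dominated (best cost).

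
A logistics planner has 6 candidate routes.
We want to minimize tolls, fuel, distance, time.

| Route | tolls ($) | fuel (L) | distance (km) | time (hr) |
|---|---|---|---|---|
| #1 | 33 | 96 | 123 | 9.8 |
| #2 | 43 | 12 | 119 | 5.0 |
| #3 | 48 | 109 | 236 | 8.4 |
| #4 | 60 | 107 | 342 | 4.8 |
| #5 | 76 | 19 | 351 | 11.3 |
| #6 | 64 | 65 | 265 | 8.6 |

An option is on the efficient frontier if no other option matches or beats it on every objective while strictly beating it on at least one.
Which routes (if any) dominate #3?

#2

#2: tolls 43≤48, fuel 12≤109, distance 119≤236, time 5.0≤8.4 — dominates #3.
Others (#1, #4, #5, #6) are each worse than #3 on at least one objective.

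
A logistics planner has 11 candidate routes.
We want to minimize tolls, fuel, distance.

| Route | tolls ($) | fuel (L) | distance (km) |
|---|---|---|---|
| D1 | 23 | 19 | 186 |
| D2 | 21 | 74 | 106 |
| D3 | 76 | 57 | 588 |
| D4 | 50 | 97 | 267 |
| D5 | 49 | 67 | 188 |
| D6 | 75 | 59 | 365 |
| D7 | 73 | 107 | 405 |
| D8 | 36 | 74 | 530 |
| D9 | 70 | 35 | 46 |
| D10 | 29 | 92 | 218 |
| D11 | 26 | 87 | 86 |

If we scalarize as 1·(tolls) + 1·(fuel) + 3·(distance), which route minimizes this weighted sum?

D9

D1: 1·23 + 1·19 + 3·186 = 600
D2: 1·21 + 1·74 + 3·106 = 413
D3: 1·76 + 1·57 + 3·588 = 1897
D4: 1·50 + 1·97 + 3·267 = 948
D5: 1·49 + 1·67 + 3·188 = 680
D6: 1·75 + 1·59 + 3·365 = 1229
D7: 1·73 + 1·107 + 3·405 = 1395
D8: 1·36 + 1·74 + 3·530 = 1700
D9: 1·70 + 1·35 + 3·46 = 243
D10: 1·29 + 1·92 + 3·218 = 775
D11: 1·26 + 1·87 + 3·86 = 371
Lowest: D9 at 243.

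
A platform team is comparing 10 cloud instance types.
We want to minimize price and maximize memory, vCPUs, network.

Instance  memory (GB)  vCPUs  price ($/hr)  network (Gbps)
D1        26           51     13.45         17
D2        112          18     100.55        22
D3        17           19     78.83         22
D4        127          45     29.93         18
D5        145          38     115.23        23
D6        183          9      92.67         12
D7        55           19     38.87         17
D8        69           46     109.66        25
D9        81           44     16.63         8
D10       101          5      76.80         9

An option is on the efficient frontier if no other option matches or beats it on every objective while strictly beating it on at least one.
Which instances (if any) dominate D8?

none

D1: worse on memory (26 vs 69).
D2: worse on vCPUs (18 vs 46).
D3: worse on memory (17 vs 69).
D4: worse on vCPUs (45 vs 46).
D5: worse on vCPUs (38 vs 46).
D6: worse on vCPUs (9 vs 46).
D7: worse on memory (55 vs 69).
D9: worse on vCPUs (44 vs 46).
D10: worse on vCPUs (5 vs 46).
No option dominates D8.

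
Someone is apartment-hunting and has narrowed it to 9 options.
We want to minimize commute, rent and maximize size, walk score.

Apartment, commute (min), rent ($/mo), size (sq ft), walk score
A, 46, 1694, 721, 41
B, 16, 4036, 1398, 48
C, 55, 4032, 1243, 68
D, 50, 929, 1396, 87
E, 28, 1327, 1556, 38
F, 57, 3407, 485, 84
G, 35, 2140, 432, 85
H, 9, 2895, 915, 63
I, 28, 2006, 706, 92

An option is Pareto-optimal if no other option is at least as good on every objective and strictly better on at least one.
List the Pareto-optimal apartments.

A, B, D, E, H, I

A: not dominated.
B: not dominated.
C: dominated by D (commute 50≤55, rent 929≤4032, size 1396≥1243, walk score 87≥68).
D: not dominated (best rent).
E: not dominated (best size).
F: dominated by D (commute 50≤57, rent 929≤3407, size 1396≥485, walk score 87≥84).
G: dominated by I (commute 28≤35, rent 2006≤2140, size 706≥432, walk score 92≥85).
H: not dominated (best commute).
I: not dominated (best walk score).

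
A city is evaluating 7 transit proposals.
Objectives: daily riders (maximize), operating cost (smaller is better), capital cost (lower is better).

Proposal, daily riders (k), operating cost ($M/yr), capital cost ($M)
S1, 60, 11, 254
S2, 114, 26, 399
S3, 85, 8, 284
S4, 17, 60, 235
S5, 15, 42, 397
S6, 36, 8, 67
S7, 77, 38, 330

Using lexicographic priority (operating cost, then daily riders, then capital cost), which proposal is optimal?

First minimize operating cost: best is 8, kept {S3, S6}.
Then maximize daily riders: best is 85, kept {S3}.

S3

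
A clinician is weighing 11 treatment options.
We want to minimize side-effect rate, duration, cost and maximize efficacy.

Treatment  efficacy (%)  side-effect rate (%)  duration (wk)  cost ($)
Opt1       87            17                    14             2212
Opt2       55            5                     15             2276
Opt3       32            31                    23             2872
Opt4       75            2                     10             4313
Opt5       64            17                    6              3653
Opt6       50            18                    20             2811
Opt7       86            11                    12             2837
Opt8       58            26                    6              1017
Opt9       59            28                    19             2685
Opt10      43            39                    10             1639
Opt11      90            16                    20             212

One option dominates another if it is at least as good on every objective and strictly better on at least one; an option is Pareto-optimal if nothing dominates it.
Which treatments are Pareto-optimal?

Opt1: not dominated.
Opt2: not dominated.
Opt3: dominated by Opt1 (efficacy 87≥32, side-effect rate 17≤31, duration 14≤23, cost 2212≤2872).
Opt4: not dominated (best side-effect rate).
Opt5: not dominated.
Opt6: dominated by Opt1 (efficacy 87≥50, side-effect rate 17≤18, duration 14≤20, cost 2212≤2811).
Opt7: not dominated.
Opt8: not dominated.
Opt9: dominated by Opt1 (efficacy 87≥59, side-effect rate 17≤28, duration 14≤19, cost 2212≤2685).
Opt10: dominated by Opt8 (efficacy 58≥43, side-effect rate 26≤39, duration 6≤10, cost 1017≤1639).
Opt11: not dominated (best efficacy).

Opt1, Opt2, Opt4, Opt5, Opt7, Opt8, Opt11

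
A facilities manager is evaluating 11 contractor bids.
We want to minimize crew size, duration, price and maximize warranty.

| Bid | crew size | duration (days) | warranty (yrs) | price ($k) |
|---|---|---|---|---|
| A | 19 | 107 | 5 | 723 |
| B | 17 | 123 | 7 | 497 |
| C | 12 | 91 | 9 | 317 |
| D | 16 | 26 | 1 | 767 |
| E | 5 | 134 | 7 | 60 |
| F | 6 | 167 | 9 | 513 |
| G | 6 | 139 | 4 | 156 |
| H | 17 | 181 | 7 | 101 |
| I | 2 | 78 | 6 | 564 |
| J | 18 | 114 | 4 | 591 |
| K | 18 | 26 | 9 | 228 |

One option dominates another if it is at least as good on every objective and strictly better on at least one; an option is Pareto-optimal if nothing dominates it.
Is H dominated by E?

Yes

E vs H: crew size 5≤17, duration 134≤181, warranty 7≥7, price 60≤101 — E is at least as good on every objective with at least one strict improvement.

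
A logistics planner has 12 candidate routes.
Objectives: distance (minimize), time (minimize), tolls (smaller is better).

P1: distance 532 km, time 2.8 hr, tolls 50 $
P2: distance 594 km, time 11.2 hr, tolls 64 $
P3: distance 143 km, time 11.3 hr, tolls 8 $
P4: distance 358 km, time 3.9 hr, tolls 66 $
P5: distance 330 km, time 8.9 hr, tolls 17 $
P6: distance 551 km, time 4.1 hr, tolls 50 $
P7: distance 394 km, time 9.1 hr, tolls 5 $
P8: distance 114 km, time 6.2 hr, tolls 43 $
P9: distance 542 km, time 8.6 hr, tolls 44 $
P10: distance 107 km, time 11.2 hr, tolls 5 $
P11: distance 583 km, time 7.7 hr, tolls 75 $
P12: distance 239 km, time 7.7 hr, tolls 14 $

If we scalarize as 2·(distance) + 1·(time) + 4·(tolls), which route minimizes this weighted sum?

P10

P1: 2·532 + 1·2.8 + 4·50 = 1266.8
P2: 2·594 + 1·11.2 + 4·64 = 1455.2
P3: 2·143 + 1·11.3 + 4·8 = 329.3
P4: 2·358 + 1·3.9 + 4·66 = 983.9
P5: 2·330 + 1·8.9 + 4·17 = 736.9
P6: 2·551 + 1·4.1 + 4·50 = 1306.1
P7: 2·394 + 1·9.1 + 4·5 = 817.1
P8: 2·114 + 1·6.2 + 4·43 = 406.2
P9: 2·542 + 1·8.6 + 4·44 = 1268.6
P10: 2·107 + 1·11.2 + 4·5 = 245.2
P11: 2·583 + 1·7.7 + 4·75 = 1473.7
P12: 2·239 + 1·7.7 + 4·14 = 541.7
Lowest: P10 at 245.2.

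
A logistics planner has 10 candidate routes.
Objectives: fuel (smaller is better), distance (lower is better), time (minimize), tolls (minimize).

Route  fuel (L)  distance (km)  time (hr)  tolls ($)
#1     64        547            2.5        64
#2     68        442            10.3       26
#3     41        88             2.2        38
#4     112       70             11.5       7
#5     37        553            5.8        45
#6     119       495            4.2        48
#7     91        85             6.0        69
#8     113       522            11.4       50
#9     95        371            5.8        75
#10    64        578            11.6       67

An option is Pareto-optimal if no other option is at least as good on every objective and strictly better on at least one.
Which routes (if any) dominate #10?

#1: fuel 64≤64, distance 547≤578, time 2.5≤11.6, tolls 64≤67 — dominates #10.
#3: fuel 41≤64, distance 88≤578, time 2.2≤11.6, tolls 38≤67 — dominates #10.
#5: fuel 37≤64, distance 553≤578, time 5.8≤11.6, tolls 45≤67 — dominates #10.
Others (#2, #4, #6, #7, #8, #9) are each worse than #10 on at least one objective.

#1, #3, #5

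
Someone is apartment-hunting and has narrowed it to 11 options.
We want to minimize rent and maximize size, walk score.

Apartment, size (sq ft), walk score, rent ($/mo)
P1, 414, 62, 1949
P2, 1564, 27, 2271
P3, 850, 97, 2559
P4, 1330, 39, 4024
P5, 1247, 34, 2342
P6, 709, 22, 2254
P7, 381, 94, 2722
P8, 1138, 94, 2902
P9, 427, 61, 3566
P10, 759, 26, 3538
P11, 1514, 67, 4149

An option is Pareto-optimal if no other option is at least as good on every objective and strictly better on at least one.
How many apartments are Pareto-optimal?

8

P1: not dominated (best rent).
P2: not dominated (best size).
P3: not dominated (best walk score).
P4: not dominated.
P5: not dominated.
P6: not dominated.
P7: dominated by P3 (size 850≥381, walk score 97≥94, rent 2559≤2722).
P8: not dominated.
P9: dominated by P3 (size 850≥427, walk score 97≥61, rent 2559≤3566).
P10: dominated by P2 (size 1564≥759, walk score 27≥26, rent 2271≤3538).
P11: not dominated.
Pareto-optimal: P1, P2, P3, P4, P5, P6, P8, P11 → 8.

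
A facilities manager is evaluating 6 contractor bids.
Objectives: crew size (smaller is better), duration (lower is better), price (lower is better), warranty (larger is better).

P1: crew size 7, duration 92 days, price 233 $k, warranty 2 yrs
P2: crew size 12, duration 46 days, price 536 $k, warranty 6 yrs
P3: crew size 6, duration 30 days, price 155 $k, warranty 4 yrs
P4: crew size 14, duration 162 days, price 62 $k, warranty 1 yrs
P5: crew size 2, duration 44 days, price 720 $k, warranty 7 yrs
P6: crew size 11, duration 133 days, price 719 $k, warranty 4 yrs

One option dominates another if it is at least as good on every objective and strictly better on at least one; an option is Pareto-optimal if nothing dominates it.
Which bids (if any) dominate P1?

P3: crew size 6≤7, duration 30≤92, price 155≤233, warranty 4≥2 — dominates P1.
Others (P2, P4, P5, P6) are each worse than P1 on at least one objective.

P3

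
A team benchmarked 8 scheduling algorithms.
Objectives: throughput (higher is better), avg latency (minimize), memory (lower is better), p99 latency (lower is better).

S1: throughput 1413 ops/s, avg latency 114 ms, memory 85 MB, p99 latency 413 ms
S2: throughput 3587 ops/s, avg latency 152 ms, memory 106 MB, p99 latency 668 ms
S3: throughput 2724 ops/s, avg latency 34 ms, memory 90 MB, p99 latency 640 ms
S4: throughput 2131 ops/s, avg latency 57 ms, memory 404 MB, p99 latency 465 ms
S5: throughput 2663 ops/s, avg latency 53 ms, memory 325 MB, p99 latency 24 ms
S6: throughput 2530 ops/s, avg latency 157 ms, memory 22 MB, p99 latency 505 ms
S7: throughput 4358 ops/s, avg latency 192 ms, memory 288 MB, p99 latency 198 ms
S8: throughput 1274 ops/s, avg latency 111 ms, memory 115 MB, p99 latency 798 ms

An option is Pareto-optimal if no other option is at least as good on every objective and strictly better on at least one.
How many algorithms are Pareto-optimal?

6

S1: not dominated.
S2: not dominated.
S3: not dominated (best avg latency).
S4: dominated by S5 (throughput 2663≥2131, avg latency 53≤57, memory 325≤404, p99 latency 24≤465).
S5: not dominated (best p99 latency).
S6: not dominated (best memory).
S7: not dominated (best throughput).
S8: dominated by S3 (throughput 2724≥1274, avg latency 34≤111, memory 90≤115, p99 latency 640≤798).
Pareto-optimal: S1, S2, S3, S5, S6, S7 → 6.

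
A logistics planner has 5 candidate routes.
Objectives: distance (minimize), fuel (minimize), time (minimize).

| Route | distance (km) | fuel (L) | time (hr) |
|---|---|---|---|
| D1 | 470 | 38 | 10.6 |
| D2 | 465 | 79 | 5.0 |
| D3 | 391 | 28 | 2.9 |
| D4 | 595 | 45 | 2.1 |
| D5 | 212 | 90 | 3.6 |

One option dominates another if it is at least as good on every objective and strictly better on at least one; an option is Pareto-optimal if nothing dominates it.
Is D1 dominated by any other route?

D3 vs D1: distance 391≤470, fuel 28≤38, time 2.9≤10.6 — D3 is at least as good on every objective and strictly better on at least one, so D3 dominates D1.

Yes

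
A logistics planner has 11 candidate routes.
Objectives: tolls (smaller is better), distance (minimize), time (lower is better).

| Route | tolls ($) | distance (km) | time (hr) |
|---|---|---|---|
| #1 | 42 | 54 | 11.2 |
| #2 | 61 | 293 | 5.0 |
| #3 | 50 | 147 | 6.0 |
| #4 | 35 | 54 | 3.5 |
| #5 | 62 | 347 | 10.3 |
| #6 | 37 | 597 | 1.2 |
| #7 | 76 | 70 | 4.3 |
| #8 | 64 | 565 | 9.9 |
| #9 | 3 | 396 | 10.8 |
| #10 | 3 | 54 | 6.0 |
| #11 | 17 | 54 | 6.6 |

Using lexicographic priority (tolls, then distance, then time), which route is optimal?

#10

First minimize tolls: best is 3, kept {#9, #10}.
Then minimize distance: best is 54, kept {#10}.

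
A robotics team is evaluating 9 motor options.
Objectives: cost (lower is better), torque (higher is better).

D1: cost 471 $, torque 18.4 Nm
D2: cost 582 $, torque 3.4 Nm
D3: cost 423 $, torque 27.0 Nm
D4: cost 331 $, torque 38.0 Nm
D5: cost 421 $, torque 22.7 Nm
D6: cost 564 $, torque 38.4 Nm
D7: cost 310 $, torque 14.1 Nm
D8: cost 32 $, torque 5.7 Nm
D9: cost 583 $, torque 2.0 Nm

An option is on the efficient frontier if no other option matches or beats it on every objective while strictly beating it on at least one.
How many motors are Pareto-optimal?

D1: dominated by D3 (cost 423≤471, torque 27.0≥18.4).
D2: dominated by D1 (cost 471≤582, torque 18.4≥3.4).
D3: dominated by D4 (cost 331≤423, torque 38.0≥27.0).
D4: not dominated.
D5: dominated by D4 (cost 331≤421, torque 38.0≥22.7).
D6: not dominated (best torque).
D7: not dominated.
D8: not dominated (best cost).
D9: dominated by D1 (cost 471≤583, torque 18.4≥2.0).
Pareto-optimal: D4, D6, D7, D8 → 4.

4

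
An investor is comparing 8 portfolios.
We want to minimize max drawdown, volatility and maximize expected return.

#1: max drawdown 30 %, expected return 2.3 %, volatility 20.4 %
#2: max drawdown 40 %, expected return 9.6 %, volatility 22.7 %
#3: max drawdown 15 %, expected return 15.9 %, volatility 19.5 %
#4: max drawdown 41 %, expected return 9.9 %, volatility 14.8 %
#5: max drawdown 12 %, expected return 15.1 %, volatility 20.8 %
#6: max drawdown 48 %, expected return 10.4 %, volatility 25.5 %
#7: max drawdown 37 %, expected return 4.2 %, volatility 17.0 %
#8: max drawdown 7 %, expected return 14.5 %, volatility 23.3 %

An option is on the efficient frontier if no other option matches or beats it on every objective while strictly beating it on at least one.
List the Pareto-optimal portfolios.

#3, #4, #5, #7, #8

#1: dominated by #3 (max drawdown 15≤30, expected return 15.9≥2.3, volatility 19.5≤20.4).
#2: dominated by #3 (max drawdown 15≤40, expected return 15.9≥9.6, volatility 19.5≤22.7).
#3: not dominated (best expected return).
#4: not dominated (best volatility).
#5: not dominated.
#6: dominated by #3 (max drawdown 15≤48, expected return 15.9≥10.4, volatility 19.5≤25.5).
#7: not dominated.
#8: not dominated (best max drawdown).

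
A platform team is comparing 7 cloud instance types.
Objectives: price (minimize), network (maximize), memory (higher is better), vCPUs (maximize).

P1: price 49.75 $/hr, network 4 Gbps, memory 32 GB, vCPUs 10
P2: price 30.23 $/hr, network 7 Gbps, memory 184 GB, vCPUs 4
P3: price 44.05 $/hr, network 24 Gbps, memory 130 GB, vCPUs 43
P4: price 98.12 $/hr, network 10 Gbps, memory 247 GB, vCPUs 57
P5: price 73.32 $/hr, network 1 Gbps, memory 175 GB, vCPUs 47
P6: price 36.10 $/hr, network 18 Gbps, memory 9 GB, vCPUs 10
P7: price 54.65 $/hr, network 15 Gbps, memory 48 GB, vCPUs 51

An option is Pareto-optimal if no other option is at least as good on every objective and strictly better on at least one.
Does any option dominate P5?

No

P1: worse on memory (32 vs 175).
P2: worse on vCPUs (4 vs 47).
P3: worse on memory (130 vs 175).
P4: worse on price (98.12 vs 73.32).
P6: worse on memory (9 vs 175).
P7: worse on memory (48 vs 175).
No option is at least as good as P5 on every objective and strictly better on one.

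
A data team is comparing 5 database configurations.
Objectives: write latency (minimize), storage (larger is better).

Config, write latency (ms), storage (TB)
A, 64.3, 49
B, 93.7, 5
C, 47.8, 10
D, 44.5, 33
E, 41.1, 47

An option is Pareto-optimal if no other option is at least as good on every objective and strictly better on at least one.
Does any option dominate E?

No

A: worse on write latency (64.3 vs 41.1).
B: worse on write latency (93.7 vs 41.1).
C: worse on write latency (47.8 vs 41.1).
D: worse on write latency (44.5 vs 41.1).
No option is at least as good as E on every objective and strictly better on one.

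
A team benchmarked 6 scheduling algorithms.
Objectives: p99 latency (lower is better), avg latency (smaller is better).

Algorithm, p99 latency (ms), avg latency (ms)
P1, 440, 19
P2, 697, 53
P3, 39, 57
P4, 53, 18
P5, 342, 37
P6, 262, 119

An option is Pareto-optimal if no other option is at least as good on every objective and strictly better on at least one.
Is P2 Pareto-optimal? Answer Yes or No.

No

P1 vs P2: p99 latency 440≤697, avg latency 19≤53 — P1 is at least as good on every objective and strictly better on at least one, so P1 dominates P2.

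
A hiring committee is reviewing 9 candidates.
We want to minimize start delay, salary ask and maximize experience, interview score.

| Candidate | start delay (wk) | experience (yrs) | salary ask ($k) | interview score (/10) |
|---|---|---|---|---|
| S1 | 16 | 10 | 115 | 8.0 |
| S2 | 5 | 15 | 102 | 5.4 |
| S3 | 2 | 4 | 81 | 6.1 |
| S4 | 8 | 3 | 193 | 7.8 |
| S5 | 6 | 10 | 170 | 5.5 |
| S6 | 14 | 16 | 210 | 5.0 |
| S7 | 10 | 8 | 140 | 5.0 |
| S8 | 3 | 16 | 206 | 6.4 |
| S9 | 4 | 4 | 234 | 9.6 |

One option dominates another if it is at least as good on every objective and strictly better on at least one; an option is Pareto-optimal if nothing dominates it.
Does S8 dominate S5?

S8 vs S5: S8 is worse on salary ask (206 vs 170), so it does not dominate S5.

No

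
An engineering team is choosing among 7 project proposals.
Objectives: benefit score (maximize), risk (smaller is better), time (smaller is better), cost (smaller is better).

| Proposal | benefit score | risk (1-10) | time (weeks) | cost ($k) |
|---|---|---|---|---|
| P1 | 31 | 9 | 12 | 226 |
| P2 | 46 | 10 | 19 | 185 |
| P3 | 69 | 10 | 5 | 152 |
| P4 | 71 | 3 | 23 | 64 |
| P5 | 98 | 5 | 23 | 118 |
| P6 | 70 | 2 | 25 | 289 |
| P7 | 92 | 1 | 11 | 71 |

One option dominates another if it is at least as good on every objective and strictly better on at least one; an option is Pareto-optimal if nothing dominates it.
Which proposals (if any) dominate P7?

none

P1: worse on benefit score (31 vs 92).
P2: worse on benefit score (46 vs 92).
P3: worse on benefit score (69 vs 92).
P4: worse on benefit score (71 vs 92).
P5: worse on risk (5 vs 1).
P6: worse on benefit score (70 vs 92).
No option dominates P7.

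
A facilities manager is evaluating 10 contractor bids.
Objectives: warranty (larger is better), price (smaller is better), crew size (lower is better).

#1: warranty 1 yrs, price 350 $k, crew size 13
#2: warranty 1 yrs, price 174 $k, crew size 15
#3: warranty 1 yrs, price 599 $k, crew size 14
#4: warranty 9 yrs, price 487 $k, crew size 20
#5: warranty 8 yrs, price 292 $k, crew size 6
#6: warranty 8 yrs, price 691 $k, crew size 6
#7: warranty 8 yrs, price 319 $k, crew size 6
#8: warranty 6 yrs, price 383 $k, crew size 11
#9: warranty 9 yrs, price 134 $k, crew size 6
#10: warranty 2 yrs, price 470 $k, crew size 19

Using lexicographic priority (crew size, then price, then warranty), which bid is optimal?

First minimize crew size: best is 6, kept {#5, #6, #7, #9}.
Then minimize price: best is 134, kept {#9}.

#9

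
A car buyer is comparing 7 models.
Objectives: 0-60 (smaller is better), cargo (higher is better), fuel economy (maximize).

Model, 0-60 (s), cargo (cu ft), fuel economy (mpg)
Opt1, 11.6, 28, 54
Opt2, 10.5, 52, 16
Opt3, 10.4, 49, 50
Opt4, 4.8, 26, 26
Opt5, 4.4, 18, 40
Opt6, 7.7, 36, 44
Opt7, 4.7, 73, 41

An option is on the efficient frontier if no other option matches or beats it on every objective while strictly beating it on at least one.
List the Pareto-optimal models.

Opt1, Opt3, Opt5, Opt6, Opt7

Opt1: not dominated (best fuel economy).
Opt2: dominated by Opt7 (0-60 4.7≤10.5, cargo 73≥52, fuel economy 41≥16).
Opt3: not dominated.
Opt4: dominated by Opt7 (0-60 4.7≤4.8, cargo 73≥26, fuel economy 41≥26).
Opt5: not dominated (best 0-60).
Opt6: not dominated.
Opt7: not dominated (best cargo).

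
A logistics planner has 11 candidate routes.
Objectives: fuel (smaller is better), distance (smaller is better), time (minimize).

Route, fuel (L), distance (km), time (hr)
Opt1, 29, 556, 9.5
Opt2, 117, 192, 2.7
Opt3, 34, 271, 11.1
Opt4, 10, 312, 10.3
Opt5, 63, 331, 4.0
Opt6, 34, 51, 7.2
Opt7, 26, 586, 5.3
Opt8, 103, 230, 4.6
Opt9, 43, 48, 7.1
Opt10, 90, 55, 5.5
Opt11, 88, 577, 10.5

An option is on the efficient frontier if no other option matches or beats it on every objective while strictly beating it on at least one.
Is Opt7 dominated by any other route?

No

Opt1: worse on fuel (29 vs 26).
Opt2: worse on fuel (117 vs 26).
Opt3: worse on fuel (34 vs 26).
Opt4: worse on time (10.3 vs 5.3).
Opt5: worse on fuel (63 vs 26).
Opt6: worse on fuel (34 vs 26).
Opt8: worse on fuel (103 vs 26).
Opt9: worse on fuel (43 vs 26).
Opt10: worse on fuel (90 vs 26).
Opt11: worse on fuel (88 vs 26).
No option is at least as good as Opt7 on every objective and strictly better on one.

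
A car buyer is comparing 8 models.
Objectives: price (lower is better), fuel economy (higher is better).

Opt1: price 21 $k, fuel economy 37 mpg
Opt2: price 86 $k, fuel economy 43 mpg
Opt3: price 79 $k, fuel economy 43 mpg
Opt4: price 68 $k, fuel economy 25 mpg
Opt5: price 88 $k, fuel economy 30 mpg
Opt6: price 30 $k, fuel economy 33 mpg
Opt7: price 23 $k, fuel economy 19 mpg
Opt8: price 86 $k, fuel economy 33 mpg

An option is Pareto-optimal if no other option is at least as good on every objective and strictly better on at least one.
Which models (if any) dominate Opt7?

Opt1

Opt1: price 21≤23, fuel economy 37≥19 — dominates Opt7.
Others (Opt2, Opt3, Opt4, Opt5, Opt6, Opt8) are each worse than Opt7 on at least one objective.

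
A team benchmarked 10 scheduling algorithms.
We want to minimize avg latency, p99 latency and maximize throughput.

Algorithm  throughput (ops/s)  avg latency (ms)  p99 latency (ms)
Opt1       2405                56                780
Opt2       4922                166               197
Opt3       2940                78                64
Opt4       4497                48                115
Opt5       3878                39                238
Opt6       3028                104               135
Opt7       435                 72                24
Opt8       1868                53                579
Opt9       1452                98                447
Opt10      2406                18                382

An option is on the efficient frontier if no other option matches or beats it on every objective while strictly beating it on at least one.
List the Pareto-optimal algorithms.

Opt1: dominated by Opt4 (throughput 4497≥2405, avg latency 48≤56, p99 latency 115≤780).
Opt2: not dominated (best throughput).
Opt3: not dominated.
Opt4: not dominated.
Opt5: not dominated.
Opt6: dominated by Opt4 (throughput 4497≥3028, avg latency 48≤104, p99 latency 115≤135).
Opt7: not dominated (best p99 latency).
Opt8: dominated by Opt4 (throughput 4497≥1868, avg latency 48≤53, p99 latency 115≤579).
Opt9: dominated by Opt3 (throughput 2940≥1452, avg latency 78≤98, p99 latency 64≤447).
Opt10: not dominated (best avg latency).

Opt2, Opt3, Opt4, Opt5, Opt7, Opt10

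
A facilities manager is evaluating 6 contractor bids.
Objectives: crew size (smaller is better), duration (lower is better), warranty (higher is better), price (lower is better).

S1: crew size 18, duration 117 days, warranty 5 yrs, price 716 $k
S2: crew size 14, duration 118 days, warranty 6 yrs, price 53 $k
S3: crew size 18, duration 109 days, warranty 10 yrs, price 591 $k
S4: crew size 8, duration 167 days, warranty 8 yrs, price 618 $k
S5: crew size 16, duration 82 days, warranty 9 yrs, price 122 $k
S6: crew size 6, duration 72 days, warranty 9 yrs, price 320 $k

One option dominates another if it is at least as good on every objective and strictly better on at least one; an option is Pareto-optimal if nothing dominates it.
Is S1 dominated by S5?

S5 vs S1: crew size 16≤18, duration 82≤117, warranty 9≥5, price 122≤716 — S5 is at least as good on every objective with at least one strict improvement.

Yes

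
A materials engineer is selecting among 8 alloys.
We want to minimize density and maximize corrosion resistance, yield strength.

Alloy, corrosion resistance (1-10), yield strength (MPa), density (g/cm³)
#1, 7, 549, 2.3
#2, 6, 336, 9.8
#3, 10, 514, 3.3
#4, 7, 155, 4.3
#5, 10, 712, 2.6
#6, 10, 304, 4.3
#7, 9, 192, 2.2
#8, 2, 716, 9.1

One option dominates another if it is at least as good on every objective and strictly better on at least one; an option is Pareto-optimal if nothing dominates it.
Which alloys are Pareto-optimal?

#1: not dominated.
#2: dominated by #1 (corrosion resistance 7≥6, yield strength 549≥336, density 2.3≤9.8).
#3: dominated by #5 (corrosion resistance 10≥10, yield strength 712≥514, density 2.6≤3.3).
#4: dominated by #1 (corrosion resistance 7≥7, yield strength 549≥155, density 2.3≤4.3).
#5: not dominated.
#6: dominated by #3 (corrosion resistance 10≥10, yield strength 514≥304, density 3.3≤4.3).
#7: not dominated (best density).
#8: not dominated (best yield strength).

#1, #5, #7, #8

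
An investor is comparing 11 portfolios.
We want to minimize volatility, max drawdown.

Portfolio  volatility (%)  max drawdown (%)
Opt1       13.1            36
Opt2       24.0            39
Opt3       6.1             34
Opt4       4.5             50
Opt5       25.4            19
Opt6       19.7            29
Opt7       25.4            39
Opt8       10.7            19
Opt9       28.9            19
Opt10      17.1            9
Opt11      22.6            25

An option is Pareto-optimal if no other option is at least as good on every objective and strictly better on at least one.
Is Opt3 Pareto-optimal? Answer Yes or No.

Opt1: worse on volatility (13.1 vs 6.1).
Opt2: worse on volatility (24.0 vs 6.1).
Opt4: worse on max drawdown (50 vs 34).
Opt5: worse on volatility (25.4 vs 6.1).
Opt6: worse on volatility (19.7 vs 6.1).
Opt7: worse on volatility (25.4 vs 6.1).
Opt8: worse on volatility (10.7 vs 6.1).
Opt9: worse on volatility (28.9 vs 6.1).
Opt10: worse on volatility (17.1 vs 6.1).
Opt11: worse on volatility (22.6 vs 6.1).
No option is at least as good as Opt3 on every objective and strictly better on one.

Yes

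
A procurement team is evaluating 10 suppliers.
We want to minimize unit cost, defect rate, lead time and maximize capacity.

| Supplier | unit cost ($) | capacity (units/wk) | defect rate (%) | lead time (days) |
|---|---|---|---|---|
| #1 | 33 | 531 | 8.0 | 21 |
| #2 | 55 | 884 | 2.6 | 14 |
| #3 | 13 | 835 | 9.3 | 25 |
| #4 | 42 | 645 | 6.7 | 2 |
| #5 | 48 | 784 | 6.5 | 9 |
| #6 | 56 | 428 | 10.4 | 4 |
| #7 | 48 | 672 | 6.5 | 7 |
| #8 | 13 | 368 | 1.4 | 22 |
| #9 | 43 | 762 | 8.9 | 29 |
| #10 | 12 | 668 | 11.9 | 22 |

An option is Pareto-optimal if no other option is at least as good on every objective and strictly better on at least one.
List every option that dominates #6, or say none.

#4: unit cost 42≤56, capacity 645≥428, defect rate 6.7≤10.4, lead time 2≤4 — dominates #6.
Others (#1, #2, #3, #5, #7, #8, #9, #10) are each worse than #6 on at least one objective.

#4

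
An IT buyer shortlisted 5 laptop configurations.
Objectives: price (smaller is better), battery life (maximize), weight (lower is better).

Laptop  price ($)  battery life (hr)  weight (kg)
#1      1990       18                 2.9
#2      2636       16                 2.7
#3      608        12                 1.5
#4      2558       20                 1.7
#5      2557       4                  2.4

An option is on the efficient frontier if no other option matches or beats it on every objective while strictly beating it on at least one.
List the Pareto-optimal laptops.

#1, #3, #4

#1: not dominated.
#2: dominated by #4 (price 2558≤2636, battery life 20≥16, weight 1.7≤2.7).
#3: not dominated (best price).
#4: not dominated (best battery life).
#5: dominated by #3 (price 608≤2557, battery life 12≥4, weight 1.5≤2.4).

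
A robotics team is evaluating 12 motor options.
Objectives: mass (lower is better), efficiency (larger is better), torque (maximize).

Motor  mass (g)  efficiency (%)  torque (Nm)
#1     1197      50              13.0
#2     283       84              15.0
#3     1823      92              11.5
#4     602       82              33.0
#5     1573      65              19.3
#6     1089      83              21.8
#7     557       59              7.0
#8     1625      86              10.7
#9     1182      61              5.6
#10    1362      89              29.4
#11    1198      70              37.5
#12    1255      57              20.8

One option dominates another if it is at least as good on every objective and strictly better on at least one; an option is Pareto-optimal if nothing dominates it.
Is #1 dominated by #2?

#2 vs #1: mass 283≤1197, efficiency 84≥50, torque 15.0≥13.0 — #2 is at least as good on every objective with at least one strict improvement.

Yes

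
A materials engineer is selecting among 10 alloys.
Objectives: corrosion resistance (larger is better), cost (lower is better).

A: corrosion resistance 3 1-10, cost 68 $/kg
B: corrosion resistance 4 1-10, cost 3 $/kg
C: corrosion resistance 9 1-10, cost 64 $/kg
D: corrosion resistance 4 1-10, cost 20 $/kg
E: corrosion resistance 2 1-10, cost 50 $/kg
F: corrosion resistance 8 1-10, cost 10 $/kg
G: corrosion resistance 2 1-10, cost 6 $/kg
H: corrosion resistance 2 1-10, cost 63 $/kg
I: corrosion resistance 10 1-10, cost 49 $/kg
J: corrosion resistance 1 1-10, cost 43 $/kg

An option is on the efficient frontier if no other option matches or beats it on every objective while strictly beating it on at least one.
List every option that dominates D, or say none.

B: corrosion resistance 4≥4, cost 3≤20 — dominates D.
F: corrosion resistance 8≥4, cost 10≤20 — dominates D.
Others (A, C, E, G, H, I, J) are each worse than D on at least one objective.

B, F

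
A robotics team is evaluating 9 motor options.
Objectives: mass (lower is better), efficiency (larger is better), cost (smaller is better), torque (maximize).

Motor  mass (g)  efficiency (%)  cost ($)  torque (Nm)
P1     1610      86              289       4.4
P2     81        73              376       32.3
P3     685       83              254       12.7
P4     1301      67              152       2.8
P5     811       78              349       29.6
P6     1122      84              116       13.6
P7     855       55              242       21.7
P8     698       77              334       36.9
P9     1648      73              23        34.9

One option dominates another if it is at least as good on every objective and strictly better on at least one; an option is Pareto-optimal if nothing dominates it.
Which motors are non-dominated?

P1, P2, P3, P5, P6, P7, P8, P9

P1: not dominated (best efficiency).
P2: not dominated (best mass).
P3: not dominated.
P4: dominated by P6 (mass 1122≤1301, efficiency 84≥67, cost 116≤152, torque 13.6≥2.8).
P5: not dominated.
P6: not dominated.
P7: not dominated.
P8: not dominated (best torque).
P9: not dominated (best cost).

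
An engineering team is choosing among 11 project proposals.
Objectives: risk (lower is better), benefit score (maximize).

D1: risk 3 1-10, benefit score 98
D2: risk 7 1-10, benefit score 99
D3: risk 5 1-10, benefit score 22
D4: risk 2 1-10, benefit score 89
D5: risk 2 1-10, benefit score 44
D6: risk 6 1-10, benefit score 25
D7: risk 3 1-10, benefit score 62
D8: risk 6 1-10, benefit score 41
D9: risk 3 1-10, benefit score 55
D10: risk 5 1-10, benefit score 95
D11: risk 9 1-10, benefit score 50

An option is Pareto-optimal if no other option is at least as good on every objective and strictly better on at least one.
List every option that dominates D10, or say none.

D1: risk 3≤5, benefit score 98≥95 — dominates D10.
Others (D2, D3, D4, D5, D6, D7, D8, D9, D11) are each worse than D10 on at least one objective.

D1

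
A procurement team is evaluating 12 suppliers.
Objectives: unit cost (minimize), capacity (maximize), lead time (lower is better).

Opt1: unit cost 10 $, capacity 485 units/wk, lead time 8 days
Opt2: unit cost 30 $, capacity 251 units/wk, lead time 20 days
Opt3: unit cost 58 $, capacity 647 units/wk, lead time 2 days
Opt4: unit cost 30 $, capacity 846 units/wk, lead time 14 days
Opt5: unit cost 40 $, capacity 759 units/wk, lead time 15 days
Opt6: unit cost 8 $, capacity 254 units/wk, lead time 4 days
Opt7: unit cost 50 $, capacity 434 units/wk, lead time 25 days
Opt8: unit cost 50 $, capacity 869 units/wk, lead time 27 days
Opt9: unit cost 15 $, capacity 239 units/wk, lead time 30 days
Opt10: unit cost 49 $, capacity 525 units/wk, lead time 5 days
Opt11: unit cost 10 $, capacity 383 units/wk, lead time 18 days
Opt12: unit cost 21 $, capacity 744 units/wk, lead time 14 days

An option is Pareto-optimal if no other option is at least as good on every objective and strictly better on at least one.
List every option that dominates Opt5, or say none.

Opt4

Opt4: unit cost 30≤40, capacity 846≥759, lead time 14≤15 — dominates Opt5.
Others (Opt1, Opt2, Opt3, Opt6, Opt7, Opt8, Opt9, Opt10, Opt11, Opt12) are each worse than Opt5 on at least one objective.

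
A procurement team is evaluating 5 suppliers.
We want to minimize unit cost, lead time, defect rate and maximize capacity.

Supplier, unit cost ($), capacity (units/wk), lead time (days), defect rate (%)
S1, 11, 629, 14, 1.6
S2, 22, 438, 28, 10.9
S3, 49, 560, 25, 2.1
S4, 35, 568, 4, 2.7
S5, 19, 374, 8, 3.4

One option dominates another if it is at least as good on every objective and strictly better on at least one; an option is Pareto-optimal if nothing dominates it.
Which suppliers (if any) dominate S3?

S1

S1: unit cost 11≤49, capacity 629≥560, lead time 14≤25, defect rate 1.6≤2.1 — dominates S3.
Others (S2, S4, S5) are each worse than S3 on at least one objective.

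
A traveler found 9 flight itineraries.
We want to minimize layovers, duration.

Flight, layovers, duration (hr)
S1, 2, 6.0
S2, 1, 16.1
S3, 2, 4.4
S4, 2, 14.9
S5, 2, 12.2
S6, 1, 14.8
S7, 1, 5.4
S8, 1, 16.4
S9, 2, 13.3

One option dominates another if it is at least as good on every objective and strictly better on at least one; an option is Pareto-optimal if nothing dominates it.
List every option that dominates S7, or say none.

S1: worse on layovers (2 vs 1).
S2: worse on duration (16.1 vs 5.4).
S3: worse on layovers (2 vs 1).
S4: worse on layovers (2 vs 1).
S5: worse on layovers (2 vs 1).
S6: worse on duration (14.8 vs 5.4).
S8: worse on duration (16.4 vs 5.4).
S9: worse on layovers (2 vs 1).
No option dominates S7.

none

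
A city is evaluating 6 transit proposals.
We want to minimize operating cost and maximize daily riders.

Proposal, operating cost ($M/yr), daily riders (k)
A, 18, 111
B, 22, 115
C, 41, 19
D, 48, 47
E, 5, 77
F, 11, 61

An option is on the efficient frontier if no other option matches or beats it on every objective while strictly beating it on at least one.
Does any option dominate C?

Yes

A vs C: operating cost 18≤41, daily riders 111≥19 — A is at least as good on every objective and strictly better on at least one, so A dominates C.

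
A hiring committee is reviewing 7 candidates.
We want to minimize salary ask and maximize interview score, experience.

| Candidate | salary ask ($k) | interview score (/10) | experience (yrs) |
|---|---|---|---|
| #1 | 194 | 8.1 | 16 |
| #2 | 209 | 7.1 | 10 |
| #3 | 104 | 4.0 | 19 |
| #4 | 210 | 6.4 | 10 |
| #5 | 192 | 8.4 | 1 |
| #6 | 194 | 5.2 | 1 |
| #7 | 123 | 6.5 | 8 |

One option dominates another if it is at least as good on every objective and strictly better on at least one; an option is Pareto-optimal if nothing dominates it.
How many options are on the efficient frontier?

4

#1: not dominated.
#2: dominated by #1 (salary ask 194≤209, interview score 8.1≥7.1, experience 16≥10).
#3: not dominated (best salary ask).
#4: dominated by #1 (salary ask 194≤210, interview score 8.1≥6.4, experience 16≥10).
#5: not dominated (best interview score).
#6: dominated by #1 (salary ask 194≤194, interview score 8.1≥5.2, experience 16≥1).
#7: not dominated.
Pareto-optimal: #1, #3, #5, #7 → 4.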